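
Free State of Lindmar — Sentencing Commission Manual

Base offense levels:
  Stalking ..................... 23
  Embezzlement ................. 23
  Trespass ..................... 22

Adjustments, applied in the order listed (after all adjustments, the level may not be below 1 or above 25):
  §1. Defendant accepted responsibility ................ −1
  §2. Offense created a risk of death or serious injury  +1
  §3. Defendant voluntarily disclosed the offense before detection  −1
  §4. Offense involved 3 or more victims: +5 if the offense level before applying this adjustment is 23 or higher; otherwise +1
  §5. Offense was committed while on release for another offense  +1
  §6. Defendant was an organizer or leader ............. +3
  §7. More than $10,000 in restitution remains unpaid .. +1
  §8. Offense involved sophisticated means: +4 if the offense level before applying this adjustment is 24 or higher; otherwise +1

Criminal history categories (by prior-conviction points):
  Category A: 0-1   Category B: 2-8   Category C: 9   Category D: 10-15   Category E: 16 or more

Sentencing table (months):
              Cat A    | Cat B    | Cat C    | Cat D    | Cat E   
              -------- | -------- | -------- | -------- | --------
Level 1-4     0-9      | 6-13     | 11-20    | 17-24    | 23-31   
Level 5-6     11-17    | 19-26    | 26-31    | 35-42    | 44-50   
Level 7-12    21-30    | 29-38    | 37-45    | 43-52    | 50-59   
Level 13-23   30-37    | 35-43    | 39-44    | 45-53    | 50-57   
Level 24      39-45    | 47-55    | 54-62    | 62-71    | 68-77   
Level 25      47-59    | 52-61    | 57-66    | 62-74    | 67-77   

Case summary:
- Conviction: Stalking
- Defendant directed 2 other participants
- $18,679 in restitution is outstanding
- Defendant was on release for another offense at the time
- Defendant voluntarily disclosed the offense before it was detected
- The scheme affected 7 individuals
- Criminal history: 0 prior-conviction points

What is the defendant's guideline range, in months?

47-59 months

Base offense level for stalking: 23.
§2 does not apply.
§3 applies: 23 − 1 = 22.
§4 applies (level before this adjustment is 22 < 23, so +1): 22 + 1 = 23.
§5 applies: 23 + 1 = 24.
§6 applies: 24 + 3 = 27.
§7 applies: 27 + 1 = 28.
§8 does not apply.
Level 28 exceeds the maximum of 25; capped at 25.
Final offense level: 25.
Criminal history: 0 prior points → Category A (0-1).
Level 25 falls in the 25 band.
Grid: Level 25 × Category A = 47-59 months.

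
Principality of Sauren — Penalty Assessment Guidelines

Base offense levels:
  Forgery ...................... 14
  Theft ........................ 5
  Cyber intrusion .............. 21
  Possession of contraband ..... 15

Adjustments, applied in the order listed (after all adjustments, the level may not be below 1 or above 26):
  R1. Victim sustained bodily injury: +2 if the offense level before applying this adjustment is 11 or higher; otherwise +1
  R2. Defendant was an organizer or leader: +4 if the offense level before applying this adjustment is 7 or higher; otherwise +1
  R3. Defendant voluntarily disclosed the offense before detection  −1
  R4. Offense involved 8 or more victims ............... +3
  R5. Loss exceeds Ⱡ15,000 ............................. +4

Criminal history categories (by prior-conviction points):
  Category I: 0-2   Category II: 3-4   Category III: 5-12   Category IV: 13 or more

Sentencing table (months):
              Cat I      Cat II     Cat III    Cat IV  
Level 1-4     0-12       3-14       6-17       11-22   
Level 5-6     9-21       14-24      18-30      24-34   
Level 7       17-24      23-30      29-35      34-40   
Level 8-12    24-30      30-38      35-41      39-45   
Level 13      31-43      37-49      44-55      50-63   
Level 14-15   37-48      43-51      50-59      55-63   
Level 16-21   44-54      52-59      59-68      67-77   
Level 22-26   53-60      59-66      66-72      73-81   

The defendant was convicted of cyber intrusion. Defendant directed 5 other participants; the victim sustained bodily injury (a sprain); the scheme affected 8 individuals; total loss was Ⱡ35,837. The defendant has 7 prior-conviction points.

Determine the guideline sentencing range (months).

66-72 months

Base offense level for cyber intrusion: 21.
R1 applies (level before this adjustment is 21 ≥ 11, so +2): 21 + 2 = 23.
R2 applies (level before this adjustment is 23 ≥ 7, so +4): 23 + 4 = 27.
R4 applies: 27 + 3 = 30.
R5 applies: 30 + 4 = 34.
Level 34 exceeds the maximum of 26; capped at 26.
Final offense level: 26.
Criminal history: 7 prior points → Category III (5-12).
Level 26 falls in the 22-26 band.
Grid: Level 22-26 × Category III = 66-72 months.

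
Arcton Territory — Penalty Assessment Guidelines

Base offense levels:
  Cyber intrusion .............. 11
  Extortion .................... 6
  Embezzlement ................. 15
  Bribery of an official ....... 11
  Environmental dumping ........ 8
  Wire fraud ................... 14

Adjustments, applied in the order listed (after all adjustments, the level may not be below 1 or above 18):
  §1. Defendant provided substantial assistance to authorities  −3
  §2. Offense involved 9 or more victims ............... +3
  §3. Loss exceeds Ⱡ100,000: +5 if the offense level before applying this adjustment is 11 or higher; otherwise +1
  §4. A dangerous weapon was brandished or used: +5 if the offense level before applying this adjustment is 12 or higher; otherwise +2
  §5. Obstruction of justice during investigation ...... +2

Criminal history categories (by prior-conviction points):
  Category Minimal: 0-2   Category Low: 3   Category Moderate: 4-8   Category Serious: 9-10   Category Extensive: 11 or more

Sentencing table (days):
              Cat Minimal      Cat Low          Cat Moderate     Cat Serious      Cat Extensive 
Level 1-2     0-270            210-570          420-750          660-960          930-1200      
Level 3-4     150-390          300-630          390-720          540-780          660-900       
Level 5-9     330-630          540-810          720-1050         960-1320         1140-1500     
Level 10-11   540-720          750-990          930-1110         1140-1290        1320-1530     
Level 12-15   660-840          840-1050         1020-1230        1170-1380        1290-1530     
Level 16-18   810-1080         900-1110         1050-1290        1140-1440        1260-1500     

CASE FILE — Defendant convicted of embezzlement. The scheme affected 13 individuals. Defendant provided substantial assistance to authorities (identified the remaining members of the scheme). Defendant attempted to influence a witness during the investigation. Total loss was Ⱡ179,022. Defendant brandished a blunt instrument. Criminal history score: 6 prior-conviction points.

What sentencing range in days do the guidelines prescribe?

1050-1290 days

Base offense level for embezzlement: 15.
§1 applies: 15 − 3 = 12.
§2 applies: 12 + 3 = 15.
§3 applies (level before this adjustment is 15 ≥ 11, so +5): 15 + 5 = 20.
§4 applies (level before this adjustment is 20 ≥ 12, so +5): 20 + 5 = 25.
§5 applies: 25 + 2 = 27.
Level 27 exceeds the maximum of 18; capped at 18.
Final offense level: 18.
Criminal history: 6 prior points → Category Moderate (4-8).
Level 18 falls in the 16-18 band.
Grid: Level 16-18 × Category Moderate = 1050-1290 days.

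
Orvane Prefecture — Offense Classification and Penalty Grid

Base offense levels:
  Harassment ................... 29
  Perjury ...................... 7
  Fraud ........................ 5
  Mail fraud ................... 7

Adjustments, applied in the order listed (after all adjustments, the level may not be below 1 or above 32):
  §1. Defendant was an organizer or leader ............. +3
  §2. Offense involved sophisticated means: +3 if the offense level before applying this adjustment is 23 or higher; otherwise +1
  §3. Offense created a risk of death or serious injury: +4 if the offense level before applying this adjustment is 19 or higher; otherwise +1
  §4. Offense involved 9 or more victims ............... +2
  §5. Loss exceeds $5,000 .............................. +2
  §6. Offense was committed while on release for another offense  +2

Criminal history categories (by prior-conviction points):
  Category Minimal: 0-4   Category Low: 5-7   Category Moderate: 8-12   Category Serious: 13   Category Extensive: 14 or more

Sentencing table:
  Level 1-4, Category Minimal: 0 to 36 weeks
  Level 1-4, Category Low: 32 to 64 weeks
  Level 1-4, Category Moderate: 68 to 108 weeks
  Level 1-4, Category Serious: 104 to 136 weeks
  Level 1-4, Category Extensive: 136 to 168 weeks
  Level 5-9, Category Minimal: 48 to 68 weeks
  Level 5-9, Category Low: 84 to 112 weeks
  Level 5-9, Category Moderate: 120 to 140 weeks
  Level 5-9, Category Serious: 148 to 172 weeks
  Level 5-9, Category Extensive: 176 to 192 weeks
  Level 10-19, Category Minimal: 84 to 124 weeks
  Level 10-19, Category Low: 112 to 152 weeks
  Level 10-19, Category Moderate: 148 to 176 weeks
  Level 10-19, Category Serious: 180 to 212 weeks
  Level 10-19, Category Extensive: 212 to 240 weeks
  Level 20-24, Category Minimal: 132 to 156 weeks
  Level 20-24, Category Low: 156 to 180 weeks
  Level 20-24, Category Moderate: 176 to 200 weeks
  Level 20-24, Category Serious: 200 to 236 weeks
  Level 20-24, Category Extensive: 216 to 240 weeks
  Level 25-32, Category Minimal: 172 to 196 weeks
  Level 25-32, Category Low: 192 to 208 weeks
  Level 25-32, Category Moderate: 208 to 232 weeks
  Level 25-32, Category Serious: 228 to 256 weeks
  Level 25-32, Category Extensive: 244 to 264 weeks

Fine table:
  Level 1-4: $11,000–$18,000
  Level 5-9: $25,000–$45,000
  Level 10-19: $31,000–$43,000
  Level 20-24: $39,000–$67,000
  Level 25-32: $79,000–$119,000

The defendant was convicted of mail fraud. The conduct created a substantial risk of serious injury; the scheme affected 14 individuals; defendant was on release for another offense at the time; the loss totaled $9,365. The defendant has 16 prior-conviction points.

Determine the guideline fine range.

$31,000–$43,000

Base offense level for mail fraud: 7.
§2 does not apply.
§3 applies (level before this adjustment is 7 < 19, so +1): 7 + 1 = 8.
§4 applies: 8 + 2 = 10.
§5 applies: 10 + 2 = 12.
§6 applies: 12 + 2 = 14.
Final offense level: 14.
Level 14 falls in the 10-19 band.
Fine table: Level 10-19 → $31,000–$43,000.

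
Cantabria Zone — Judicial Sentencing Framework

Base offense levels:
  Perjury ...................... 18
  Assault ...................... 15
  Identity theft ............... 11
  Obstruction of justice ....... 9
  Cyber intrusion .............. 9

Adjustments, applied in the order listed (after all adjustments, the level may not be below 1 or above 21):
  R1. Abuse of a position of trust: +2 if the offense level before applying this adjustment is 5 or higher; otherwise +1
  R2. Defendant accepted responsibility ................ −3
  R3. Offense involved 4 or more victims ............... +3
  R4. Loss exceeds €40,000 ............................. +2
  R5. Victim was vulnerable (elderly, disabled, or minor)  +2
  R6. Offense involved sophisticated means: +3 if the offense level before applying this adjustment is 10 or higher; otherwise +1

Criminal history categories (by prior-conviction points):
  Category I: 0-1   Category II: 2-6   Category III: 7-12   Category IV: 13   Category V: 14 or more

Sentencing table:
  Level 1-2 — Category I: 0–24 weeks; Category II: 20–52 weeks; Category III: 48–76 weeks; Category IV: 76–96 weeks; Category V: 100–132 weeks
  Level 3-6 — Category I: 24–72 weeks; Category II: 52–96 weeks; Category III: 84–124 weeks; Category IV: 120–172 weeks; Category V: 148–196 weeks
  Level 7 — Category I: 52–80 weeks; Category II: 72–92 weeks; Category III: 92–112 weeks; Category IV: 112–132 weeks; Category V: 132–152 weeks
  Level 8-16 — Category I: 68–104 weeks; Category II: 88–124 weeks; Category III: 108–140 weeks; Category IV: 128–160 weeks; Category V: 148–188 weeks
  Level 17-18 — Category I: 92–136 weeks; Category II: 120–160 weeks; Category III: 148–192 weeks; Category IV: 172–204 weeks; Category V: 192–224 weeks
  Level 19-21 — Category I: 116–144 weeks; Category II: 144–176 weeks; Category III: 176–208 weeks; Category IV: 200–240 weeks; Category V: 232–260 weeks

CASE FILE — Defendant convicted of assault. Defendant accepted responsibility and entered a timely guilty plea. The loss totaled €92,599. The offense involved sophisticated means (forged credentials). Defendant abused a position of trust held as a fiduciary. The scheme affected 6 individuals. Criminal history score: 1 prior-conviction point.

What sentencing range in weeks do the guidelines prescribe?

Base offense level for assault: 15.
R1 applies (level before this adjustment is 15 ≥ 5, so +2): 15 + 2 = 17.
R2 applies: 17 − 3 = 14.
R3 applies: 14 + 3 = 17.
R4 applies: 17 + 2 = 19.
R6 applies (level before this adjustment is 19 ≥ 10, so +3): 19 + 3 = 22.
Level 22 exceeds the maximum of 21; capped at 21.
Final offense level: 21.
Criminal history: 1 prior point → Category I (0-1).
Level 21 falls in the 19-21 band.
Grid: Level 19-21 × Category I = 116-144 weeks.

116-144 weeks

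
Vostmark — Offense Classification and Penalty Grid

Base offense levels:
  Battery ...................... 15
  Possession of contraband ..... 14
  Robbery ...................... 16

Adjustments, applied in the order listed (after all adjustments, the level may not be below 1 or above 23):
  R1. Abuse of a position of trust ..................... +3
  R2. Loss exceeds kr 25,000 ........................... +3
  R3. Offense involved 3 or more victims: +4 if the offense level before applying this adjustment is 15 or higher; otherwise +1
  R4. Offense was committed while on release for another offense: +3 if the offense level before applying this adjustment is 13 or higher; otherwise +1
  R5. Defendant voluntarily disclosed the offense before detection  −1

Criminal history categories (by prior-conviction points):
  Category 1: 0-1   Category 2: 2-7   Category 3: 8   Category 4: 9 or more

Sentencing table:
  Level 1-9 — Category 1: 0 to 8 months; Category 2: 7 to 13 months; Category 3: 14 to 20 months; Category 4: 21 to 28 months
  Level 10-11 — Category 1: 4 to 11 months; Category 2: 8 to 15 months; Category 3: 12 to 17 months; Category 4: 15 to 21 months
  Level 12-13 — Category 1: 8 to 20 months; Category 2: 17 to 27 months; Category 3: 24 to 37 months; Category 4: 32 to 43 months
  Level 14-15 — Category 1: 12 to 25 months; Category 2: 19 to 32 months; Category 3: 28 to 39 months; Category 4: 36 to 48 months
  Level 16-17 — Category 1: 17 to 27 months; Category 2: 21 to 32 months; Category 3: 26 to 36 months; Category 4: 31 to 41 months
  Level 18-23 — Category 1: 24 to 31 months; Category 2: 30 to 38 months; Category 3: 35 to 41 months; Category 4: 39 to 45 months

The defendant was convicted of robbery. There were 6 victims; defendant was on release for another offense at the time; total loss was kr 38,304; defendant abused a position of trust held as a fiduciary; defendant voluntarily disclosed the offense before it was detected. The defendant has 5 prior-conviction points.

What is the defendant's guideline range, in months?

Base offense level for robbery: 16.
R1 applies: 16 + 3 = 19.
R2 applies: 19 + 3 = 22.
R3 applies (level before this adjustment is 22 ≥ 15, so +4): 22 + 4 = 26.
R4 applies (level before this adjustment is 26 ≥ 13, so +3): 26 + 3 = 29.
R5 applies: 29 − 1 = 28.
Level 28 exceeds the maximum of 23; capped at 23.
Final offense level: 23.
Criminal history: 5 prior points → Category 2 (2-7).
Level 23 falls in the 18-23 band.
Grid: Level 18-23 × Category 2 = 30-38 months.

30-38 months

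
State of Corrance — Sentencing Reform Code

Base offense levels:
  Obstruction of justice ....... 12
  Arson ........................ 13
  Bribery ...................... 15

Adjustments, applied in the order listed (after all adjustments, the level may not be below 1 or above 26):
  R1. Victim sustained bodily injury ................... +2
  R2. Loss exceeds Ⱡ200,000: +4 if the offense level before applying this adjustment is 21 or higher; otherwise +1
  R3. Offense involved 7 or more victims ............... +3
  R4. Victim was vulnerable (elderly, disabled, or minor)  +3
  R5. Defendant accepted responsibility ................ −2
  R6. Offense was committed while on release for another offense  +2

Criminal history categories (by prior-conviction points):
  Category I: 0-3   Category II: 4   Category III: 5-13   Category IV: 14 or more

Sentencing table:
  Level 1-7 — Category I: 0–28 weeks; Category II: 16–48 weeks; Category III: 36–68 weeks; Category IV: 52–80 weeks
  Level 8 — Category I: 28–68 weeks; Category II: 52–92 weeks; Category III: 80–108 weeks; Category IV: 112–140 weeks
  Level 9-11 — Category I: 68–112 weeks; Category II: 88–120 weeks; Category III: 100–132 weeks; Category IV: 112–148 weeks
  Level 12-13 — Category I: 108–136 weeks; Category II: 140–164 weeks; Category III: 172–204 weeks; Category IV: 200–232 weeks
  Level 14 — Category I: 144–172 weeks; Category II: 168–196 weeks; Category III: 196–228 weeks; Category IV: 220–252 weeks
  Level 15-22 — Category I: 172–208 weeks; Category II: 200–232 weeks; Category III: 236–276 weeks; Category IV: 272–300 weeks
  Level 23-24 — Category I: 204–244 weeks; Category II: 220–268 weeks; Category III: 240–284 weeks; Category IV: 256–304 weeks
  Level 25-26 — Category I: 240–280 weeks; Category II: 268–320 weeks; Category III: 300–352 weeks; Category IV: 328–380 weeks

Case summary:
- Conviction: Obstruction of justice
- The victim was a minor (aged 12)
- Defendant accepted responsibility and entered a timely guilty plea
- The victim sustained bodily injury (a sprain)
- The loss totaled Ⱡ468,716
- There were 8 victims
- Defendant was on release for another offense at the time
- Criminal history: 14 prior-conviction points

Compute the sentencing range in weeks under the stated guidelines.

272-300 weeks

Base offense level for obstruction of justice: 12.
R1 applies: 12 + 2 = 14.
R2 applies (level before this adjustment is 14 < 21, so +1): 14 + 1 = 15.
R3 applies: 15 + 3 = 18.
R4 applies: 18 + 3 = 21.
R5 applies: 21 − 2 = 19.
R6 applies: 19 + 2 = 21.
Final offense level: 21.
Criminal history: 14 prior points → Category IV (14+).
Level 21 falls in the 15-22 band.
Grid: Level 15-22 × Category IV = 272-300 weeks.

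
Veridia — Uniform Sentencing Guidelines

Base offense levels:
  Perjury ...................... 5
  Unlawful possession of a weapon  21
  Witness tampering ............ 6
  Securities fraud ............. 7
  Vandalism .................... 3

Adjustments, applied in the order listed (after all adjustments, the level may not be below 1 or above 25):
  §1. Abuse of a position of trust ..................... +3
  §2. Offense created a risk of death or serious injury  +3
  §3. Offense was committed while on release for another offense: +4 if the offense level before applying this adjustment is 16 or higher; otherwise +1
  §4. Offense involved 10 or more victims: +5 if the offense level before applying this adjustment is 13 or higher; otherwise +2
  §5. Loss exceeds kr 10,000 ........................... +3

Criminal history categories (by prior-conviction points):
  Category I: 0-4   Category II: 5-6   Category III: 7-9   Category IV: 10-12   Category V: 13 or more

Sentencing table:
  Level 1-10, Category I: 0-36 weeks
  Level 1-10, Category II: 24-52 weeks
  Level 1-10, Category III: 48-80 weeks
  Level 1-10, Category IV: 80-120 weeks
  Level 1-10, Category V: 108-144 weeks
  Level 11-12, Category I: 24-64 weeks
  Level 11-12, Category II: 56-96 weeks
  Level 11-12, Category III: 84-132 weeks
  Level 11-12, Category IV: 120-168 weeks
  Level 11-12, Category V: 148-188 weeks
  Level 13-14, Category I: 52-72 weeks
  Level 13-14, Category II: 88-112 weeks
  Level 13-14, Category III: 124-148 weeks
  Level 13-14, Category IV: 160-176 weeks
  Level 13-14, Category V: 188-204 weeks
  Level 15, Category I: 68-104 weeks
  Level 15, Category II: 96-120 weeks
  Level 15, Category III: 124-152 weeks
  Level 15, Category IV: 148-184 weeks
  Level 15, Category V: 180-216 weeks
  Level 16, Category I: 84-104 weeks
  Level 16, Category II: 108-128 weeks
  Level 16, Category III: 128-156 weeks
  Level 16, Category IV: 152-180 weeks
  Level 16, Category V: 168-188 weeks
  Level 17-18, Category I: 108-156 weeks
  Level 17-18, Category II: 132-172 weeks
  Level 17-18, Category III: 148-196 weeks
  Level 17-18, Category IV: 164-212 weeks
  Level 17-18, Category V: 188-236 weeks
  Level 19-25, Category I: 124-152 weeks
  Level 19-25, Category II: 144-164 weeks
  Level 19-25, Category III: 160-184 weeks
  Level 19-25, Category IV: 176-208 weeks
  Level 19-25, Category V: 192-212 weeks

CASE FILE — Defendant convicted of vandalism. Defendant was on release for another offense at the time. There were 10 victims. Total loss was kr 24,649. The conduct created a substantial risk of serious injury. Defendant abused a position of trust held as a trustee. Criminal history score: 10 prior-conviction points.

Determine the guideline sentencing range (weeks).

Base offense level for vandalism: 3.
§1 applies: 3 + 3 = 6.
§2 applies: 6 + 3 = 9.
§3 applies (level before this adjustment is 9 < 16, so +1): 9 + 1 = 10.
§4 applies (level before this adjustment is 10 < 13, so +2): 10 + 2 = 12.
§5 applies: 12 + 3 = 15.
Final offense level: 15.
Criminal history: 10 prior points → Category IV (10-12).
Level 15 falls in the 15 band.
Grid: Level 15 × Category IV = 148-184 weeks.

148-184 weeks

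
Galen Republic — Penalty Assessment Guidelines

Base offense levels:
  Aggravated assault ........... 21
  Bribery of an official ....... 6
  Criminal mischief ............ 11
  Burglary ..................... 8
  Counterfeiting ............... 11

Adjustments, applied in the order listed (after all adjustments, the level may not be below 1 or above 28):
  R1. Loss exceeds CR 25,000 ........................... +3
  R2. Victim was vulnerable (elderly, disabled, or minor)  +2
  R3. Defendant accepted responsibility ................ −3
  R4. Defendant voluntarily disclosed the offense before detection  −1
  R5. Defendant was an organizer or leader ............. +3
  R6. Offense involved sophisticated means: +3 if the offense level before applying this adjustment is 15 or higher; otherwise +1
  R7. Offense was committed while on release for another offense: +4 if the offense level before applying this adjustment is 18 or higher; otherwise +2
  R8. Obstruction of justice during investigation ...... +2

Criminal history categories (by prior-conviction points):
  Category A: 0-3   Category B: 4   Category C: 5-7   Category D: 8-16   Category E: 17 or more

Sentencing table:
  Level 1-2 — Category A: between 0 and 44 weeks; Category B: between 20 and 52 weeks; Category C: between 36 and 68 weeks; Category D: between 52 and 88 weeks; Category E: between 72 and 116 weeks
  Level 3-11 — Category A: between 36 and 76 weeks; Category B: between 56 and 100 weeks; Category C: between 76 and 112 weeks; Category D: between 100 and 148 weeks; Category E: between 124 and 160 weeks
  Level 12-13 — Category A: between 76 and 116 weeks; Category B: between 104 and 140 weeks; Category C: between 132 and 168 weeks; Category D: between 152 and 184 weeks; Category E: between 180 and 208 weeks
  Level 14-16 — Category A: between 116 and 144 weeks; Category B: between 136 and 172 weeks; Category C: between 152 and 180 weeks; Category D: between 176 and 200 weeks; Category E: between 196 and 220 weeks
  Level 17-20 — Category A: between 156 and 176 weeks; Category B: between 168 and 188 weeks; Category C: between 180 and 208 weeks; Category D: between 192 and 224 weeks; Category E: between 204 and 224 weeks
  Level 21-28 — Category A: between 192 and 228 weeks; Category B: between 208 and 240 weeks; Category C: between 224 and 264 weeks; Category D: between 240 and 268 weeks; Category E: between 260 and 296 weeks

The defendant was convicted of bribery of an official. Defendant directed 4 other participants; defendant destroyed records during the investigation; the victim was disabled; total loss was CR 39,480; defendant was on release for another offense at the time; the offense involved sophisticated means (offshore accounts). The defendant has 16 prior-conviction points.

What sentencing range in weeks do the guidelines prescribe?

192-224 weeks

Base offense level for bribery of an official: 6.
R1 applies: 6 + 3 = 9.
R2 applies: 9 + 2 = 11.
R3 does not apply.
R4 does not apply.
R5 applies: 11 + 3 = 14.
R6 applies (level before this adjustment is 14 < 15, so +1): 14 + 1 = 15.
R7 applies (level before this adjustment is 15 < 18, so +2): 15 + 2 = 17.
R8 applies: 17 + 2 = 19.
Final offense level: 19.
Criminal history: 16 prior points → Category D (8-16).
Level 19 falls in the 17-20 band.
Grid: Level 17-20 × Category D = 192-224 weeks.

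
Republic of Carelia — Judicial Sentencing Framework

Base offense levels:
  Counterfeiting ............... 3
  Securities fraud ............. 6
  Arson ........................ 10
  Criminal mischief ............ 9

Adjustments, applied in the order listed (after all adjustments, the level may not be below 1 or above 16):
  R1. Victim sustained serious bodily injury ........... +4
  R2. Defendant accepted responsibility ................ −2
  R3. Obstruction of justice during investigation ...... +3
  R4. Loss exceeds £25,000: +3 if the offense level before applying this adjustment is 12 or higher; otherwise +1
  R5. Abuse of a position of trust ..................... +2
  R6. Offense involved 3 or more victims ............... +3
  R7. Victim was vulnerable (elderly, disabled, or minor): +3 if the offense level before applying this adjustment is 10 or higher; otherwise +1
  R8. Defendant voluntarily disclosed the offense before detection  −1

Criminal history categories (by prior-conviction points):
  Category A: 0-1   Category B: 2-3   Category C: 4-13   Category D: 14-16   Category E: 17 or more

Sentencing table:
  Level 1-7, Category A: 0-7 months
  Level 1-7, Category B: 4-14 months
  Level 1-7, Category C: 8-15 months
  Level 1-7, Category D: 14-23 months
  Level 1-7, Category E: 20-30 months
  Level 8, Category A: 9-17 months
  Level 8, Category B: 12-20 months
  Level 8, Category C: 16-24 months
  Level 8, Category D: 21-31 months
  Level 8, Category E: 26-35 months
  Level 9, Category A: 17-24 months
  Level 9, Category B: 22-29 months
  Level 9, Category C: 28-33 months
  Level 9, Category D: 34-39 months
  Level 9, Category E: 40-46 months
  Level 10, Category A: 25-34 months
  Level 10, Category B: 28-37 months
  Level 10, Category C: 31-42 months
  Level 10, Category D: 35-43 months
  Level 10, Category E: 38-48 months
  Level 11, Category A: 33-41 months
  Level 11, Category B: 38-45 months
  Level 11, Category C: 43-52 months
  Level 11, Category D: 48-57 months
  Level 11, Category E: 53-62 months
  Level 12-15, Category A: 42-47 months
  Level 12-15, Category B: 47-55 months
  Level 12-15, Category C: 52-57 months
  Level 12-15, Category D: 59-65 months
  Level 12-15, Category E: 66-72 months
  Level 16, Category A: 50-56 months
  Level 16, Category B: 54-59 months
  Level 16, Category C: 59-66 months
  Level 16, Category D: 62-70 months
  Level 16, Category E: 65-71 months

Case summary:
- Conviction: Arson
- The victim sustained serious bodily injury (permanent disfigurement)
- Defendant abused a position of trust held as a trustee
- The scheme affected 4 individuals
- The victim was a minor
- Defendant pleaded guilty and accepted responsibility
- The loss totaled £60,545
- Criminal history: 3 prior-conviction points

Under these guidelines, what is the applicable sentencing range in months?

54-59 months

Base offense level for arson: 10.
R1 applies: 10 + 4 = 14.
R2 applies: 14 − 2 = 12.
R4 applies (level before this adjustment is 12 ≥ 12, so +3): 12 + 3 = 15.
R5 applies: 15 + 2 = 17.
R6 applies: 17 + 3 = 20.
R7 applies (level before this adjustment is 20 ≥ 10, so +3): 20 + 3 = 23.
Level 23 exceeds the maximum of 16; capped at 16.
Final offense level: 16.
Criminal history: 3 prior points → Category B (2-3).
Level 16 falls in the 16 band.
Grid: Level 16 × Category B = 54-59 months.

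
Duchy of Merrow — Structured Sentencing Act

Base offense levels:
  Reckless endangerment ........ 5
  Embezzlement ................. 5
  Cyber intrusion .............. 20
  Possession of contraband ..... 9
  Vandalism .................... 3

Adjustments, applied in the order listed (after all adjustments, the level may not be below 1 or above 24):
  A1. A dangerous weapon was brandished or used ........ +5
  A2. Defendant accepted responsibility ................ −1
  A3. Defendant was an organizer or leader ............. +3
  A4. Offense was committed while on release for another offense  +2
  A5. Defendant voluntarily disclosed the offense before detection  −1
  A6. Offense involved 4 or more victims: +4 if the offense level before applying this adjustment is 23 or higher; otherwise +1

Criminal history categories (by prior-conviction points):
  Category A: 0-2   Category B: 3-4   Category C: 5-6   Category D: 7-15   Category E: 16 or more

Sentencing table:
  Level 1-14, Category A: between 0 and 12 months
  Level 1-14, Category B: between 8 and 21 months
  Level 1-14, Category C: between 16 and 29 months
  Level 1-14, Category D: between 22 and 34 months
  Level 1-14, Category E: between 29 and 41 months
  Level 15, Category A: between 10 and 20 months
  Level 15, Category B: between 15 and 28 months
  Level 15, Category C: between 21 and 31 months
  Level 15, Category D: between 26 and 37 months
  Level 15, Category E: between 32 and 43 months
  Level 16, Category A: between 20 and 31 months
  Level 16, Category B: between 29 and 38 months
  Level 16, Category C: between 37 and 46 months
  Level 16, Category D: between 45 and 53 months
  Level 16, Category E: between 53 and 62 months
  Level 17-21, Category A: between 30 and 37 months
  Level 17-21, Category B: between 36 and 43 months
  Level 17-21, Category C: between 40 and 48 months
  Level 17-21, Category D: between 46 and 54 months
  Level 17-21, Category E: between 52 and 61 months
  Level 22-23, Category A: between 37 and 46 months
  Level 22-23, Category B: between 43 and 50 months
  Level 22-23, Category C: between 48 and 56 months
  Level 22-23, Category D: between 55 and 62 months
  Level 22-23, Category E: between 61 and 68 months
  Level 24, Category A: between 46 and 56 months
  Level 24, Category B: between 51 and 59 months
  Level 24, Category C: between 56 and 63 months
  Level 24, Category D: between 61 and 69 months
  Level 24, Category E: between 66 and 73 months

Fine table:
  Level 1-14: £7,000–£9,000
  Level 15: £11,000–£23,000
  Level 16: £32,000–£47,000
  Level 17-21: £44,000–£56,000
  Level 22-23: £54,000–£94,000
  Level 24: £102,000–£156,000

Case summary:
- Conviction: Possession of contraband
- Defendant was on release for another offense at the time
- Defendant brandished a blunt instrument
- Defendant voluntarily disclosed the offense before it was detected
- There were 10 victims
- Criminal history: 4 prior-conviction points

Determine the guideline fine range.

Base offense level for possession of contraband: 9.
A1 applies: 9 + 5 = 14.
A2 does not apply.
A4 applies: 14 + 2 = 16.
A5 applies: 16 − 1 = 15.
A6 applies (level before this adjustment is 15 < 23, so +1): 15 + 1 = 16.
Final offense level: 16.
Level 16 falls in the 16 band.
Fine table: Level 16 → £32,000–£47,000.

£32,000–£47,000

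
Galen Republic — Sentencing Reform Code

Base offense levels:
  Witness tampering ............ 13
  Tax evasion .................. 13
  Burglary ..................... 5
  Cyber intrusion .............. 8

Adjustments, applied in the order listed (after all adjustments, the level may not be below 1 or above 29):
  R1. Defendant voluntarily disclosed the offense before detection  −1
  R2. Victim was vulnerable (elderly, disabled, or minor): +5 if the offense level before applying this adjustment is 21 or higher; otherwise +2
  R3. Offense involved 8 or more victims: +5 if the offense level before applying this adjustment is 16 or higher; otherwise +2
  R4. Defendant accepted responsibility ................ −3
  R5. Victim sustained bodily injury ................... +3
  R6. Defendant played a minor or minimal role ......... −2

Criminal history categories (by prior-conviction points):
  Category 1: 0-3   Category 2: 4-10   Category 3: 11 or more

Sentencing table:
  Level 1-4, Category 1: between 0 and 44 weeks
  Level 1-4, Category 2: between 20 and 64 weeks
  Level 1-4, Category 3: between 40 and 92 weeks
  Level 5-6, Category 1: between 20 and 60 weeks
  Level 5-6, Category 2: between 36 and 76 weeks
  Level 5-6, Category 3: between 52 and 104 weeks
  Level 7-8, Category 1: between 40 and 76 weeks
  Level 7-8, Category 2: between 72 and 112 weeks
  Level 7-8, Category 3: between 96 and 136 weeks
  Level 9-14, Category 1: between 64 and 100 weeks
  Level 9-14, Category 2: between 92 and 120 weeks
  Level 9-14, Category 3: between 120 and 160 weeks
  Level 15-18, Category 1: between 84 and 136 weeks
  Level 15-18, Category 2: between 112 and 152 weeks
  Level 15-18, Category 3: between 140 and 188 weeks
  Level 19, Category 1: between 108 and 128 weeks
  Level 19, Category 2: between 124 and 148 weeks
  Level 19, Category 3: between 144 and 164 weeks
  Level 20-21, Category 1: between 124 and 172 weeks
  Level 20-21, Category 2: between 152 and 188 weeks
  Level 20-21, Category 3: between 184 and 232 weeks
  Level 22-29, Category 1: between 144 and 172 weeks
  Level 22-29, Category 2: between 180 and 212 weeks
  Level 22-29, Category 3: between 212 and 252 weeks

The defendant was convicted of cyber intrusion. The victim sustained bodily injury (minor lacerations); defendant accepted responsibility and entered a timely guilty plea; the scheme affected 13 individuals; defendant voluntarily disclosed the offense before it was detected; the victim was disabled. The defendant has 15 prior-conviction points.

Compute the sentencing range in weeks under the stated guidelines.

120-160 weeks

Base offense level for cyber intrusion: 8.
R1 applies: 8 − 1 = 7.
R2 applies (level before this adjustment is 7 < 21, so +2): 7 + 2 = 9.
R3 applies (level before this adjustment is 9 < 16, so +2): 9 + 2 = 11.
R4 applies: 11 − 3 = 8.
R5 applies: 8 + 3 = 11.
R6 does not apply.
Final offense level: 11.
Criminal history: 15 prior points → Category 3 (11+).
Level 11 falls in the 9-14 band.
Grid: Level 9-14 × Category 3 = 120-160 weeks.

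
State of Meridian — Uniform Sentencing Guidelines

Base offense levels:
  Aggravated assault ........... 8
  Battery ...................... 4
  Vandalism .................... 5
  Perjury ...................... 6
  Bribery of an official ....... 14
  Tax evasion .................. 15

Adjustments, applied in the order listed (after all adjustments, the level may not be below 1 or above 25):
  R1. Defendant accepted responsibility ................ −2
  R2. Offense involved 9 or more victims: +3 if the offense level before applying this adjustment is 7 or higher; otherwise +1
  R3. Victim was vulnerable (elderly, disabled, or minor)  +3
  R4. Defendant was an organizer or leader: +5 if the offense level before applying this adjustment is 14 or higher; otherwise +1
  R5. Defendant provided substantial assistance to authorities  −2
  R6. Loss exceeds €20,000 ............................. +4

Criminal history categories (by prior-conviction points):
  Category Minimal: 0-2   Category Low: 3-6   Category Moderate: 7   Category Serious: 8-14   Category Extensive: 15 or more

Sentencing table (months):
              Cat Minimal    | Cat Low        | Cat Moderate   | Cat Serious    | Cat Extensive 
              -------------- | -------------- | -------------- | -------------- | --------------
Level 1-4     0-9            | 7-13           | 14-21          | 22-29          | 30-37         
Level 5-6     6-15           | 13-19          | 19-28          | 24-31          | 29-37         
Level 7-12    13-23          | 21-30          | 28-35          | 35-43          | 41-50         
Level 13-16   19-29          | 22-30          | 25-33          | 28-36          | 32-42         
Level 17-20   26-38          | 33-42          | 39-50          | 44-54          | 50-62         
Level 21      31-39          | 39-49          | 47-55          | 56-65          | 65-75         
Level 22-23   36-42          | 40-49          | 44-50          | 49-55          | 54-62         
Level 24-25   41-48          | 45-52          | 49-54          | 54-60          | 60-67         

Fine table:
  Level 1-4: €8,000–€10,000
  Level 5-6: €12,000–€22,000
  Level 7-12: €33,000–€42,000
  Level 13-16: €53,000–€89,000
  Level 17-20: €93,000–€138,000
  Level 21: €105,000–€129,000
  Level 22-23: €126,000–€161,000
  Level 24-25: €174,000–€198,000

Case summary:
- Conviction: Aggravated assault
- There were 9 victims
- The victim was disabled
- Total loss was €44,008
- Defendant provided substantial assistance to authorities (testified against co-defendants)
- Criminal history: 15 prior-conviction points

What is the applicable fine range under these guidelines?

Base offense level for aggravated assault: 8.
R1 does not apply.
R2 applies (level before this adjustment is 8 ≥ 7, so +3): 8 + 3 = 11.
R3 applies: 11 + 3 = 14.
R5 applies: 14 − 2 = 12.
R6 applies: 12 + 4 = 16.
Final offense level: 16.
Level 16 falls in the 13-16 band.
Fine table: Level 13-16 → €53,000–€89,000.

€53,000–€89,000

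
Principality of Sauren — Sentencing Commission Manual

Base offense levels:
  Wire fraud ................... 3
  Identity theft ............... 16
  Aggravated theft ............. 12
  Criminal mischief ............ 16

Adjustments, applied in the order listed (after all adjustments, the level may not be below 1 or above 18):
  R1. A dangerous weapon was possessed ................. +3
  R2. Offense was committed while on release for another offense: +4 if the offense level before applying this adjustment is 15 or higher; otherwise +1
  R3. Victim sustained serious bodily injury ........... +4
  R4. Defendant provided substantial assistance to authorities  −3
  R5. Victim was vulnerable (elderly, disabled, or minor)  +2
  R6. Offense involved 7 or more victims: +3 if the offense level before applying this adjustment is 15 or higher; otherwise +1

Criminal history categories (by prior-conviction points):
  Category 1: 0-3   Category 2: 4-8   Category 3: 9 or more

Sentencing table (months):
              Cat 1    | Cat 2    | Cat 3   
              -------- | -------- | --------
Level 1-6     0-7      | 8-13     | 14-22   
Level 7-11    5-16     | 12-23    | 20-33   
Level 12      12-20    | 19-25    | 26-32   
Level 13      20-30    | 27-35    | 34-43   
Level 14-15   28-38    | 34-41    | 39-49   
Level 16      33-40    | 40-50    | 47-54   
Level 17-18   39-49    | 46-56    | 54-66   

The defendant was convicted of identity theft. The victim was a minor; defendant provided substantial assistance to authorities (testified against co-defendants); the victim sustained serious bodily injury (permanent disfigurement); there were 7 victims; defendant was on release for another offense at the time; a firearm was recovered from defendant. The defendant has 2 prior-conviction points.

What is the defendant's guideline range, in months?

Base offense level for identity theft: 16.
R1 applies: 16 + 3 = 19.
R2 applies (level before this adjustment is 19 ≥ 15, so +4): 19 + 4 = 23.
R3 applies: 23 + 4 = 27.
R4 applies: 27 − 3 = 24.
R5 applies: 24 + 2 = 26.
R6 applies (level before this adjustment is 26 ≥ 15, so +3): 26 + 3 = 29.
Level 29 exceeds the maximum of 18; capped at 18.
Final offense level: 18.
Criminal history: 2 prior points → Category 1 (0-3).
Level 18 falls in the 17-18 band.
Grid: Level 17-18 × Category 1 = 39-49 months.

39-49 months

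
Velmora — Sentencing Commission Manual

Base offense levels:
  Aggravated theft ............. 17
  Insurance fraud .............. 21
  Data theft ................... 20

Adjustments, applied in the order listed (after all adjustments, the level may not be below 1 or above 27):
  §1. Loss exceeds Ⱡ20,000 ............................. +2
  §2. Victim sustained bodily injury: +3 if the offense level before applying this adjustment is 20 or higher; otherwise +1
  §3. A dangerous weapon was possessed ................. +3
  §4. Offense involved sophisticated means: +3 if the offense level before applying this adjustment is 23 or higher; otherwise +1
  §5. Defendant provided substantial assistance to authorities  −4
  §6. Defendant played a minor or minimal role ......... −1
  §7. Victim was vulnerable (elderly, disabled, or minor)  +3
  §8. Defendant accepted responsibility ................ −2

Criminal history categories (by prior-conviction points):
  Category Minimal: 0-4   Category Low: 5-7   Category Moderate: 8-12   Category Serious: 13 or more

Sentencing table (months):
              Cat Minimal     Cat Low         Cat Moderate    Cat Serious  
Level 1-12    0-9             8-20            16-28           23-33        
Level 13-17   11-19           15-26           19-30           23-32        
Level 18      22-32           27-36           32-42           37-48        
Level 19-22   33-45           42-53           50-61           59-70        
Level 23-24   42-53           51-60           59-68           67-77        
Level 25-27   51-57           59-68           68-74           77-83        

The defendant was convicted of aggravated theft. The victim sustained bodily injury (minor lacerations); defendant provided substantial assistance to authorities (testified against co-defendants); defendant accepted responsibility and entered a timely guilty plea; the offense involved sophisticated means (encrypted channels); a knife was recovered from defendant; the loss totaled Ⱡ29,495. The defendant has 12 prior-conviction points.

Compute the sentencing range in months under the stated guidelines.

Base offense level for aggravated theft: 17.
§1 applies: 17 + 2 = 19.
§2 applies (level before this adjustment is 19 < 20, so +1): 19 + 1 = 20.
§3 applies: 20 + 3 = 23.
§4 applies (level before this adjustment is 23 ≥ 23, so +3): 23 + 3 = 26.
§5 applies: 26 − 4 = 22.
§8 applies: 22 − 2 = 20.
Final offense level: 20.
Criminal history: 12 prior points → Category Moderate (8-12).
Level 20 falls in the 19-22 band.
Grid: Level 19-22 × Category Moderate = 50-61 months.

50-61 months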